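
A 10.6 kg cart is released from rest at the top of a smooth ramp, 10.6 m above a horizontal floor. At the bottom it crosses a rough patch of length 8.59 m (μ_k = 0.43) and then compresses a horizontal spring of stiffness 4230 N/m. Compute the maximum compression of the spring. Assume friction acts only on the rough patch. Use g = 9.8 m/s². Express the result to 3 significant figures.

Initial energy: E₁ = mgh = (10.6)(9.8)(10.6) = 1101.1 J
Friction removes W_f = μ_k mg d = (0.43)(10.6)(9.8)(8.59) = 383.7 J
Energy reaching the spring: E = 1101.1 − 383.7 = 717.43 J
At max compression ½kx² = E ⇒ x = √(2E/k) = √(2 × 717.43/4230) = 0.5824 m

x = 0.582 m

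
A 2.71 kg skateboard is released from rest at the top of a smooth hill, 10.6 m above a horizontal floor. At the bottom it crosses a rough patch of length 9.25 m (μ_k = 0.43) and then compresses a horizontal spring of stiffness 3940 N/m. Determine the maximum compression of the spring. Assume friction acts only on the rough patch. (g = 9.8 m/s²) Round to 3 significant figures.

Initial energy: E₁ = mgh = (2.71)(9.8)(10.6) = 281.51 J
Friction removes W_f = μ_k mg d = (0.43)(2.71)(9.8)(9.25) = 105.6 J
Energy reaching the spring: E = 281.51 − 105.6 = 175.88 J
At max compression ½kx² = E ⇒ x = √(2E/k) = √(2 × 175.88/3940) = 0.2988 m

x = 0.299 m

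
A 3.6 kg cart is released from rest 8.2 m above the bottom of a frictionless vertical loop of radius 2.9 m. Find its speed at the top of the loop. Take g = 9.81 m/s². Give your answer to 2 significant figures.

v = 6.9 m/s

Energy conservation: mgh = ½mv_top² + mg(2r)
v_top² = 2g(h − 2r) = 2(9.81)(8.2 − 5.800) = 47.09
v_top = 6.862 m/s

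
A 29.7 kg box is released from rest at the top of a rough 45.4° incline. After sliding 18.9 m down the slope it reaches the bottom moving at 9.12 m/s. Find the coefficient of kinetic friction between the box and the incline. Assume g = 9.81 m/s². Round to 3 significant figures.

mgh = ½mv² + μ_k (mg cosθ) L, with h = L sinθ
mgL sinθ = 3920.9 J; ½mv² = 1235.1 J
W_f = 3920.9 − 1235.1 = 2686 J
μ_k = W_f/(mg cosθ · L) = 2686/(204.6 × 18.9) = 0.6946

μ_k = 0.695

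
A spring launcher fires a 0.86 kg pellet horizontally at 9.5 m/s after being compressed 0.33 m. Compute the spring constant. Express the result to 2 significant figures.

½kx² = ½mv²
k = mv²/x² = (0.86)(9.5)²/(0.33)² = 712.7 N/m

k = 710 N/m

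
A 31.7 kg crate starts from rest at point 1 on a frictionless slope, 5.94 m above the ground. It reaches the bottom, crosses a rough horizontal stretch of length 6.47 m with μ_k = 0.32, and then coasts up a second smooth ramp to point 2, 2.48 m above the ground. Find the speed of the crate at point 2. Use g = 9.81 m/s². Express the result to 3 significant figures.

Energy at 1: mgh₁ = (31.7)(9.81)(5.94) = 1847.2 J
Friction loss: W_f = μ_k mg d = 643.8 J
At 2: ½mv² + mgh₂ = mgh₁ − W_f
½mv² = 1847.2 − 643.8 − 771.22 = 432.13 J
v = √(2 × 432.13/31.7) = 5.221 m/s

v = 5.22 m/s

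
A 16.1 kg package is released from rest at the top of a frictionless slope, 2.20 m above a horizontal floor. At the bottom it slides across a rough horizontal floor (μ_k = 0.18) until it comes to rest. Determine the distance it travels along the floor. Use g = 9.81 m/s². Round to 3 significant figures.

Energy at the top = energy at the end + work done against friction:
At rest all PE has been dissipated by friction: mgh = μ_k m g d
d = h/μ_k = 2.20/0.18 = 12.22 m

d = 12.2 m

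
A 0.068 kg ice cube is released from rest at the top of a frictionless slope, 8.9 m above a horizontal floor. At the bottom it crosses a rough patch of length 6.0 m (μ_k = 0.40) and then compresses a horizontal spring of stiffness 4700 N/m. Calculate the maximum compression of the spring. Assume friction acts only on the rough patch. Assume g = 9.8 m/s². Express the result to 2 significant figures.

x = 0.043 m

Initial energy: E₁ = mgh = (0.068)(9.8)(8.9) = 5.9310 J
Friction removes W_f = μ_k mg d = (0.40)(0.068)(9.8)(6.0) = 1.599 J
Energy reaching the spring: E = 5.9310 − 1.599 = 4.3316 J
At max compression ½kx² = E ⇒ x = √(2E/k) = √(2 × 4.3316/4700) = 0.04293 m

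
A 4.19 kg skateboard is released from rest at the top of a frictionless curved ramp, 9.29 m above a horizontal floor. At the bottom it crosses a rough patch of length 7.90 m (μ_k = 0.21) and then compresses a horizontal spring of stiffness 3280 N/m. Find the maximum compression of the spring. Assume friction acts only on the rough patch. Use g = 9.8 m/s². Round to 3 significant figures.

x = 0.437 m

Initial energy: E₁ = mgh = (4.19)(9.8)(9.29) = 381.47 J
Friction removes W_f = μ_k mg d = (0.21)(4.19)(9.8)(7.90) = 68.12 J
Energy reaching the spring: E = 381.47 − 68.12 = 313.34 J
At max compression ½kx² = E ⇒ x = √(2E/k) = √(2 × 313.34/3280) = 0.4371 m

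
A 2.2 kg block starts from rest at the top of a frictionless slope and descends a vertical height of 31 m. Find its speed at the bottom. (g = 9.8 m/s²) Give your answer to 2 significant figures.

v = 25 m/s

By conservation of mechanical energy, mgh = ½mv²
The mass cancels from both sides.
v = √(2gh) = √(2 × 9.8 × 31) = √607.60 = 24.65 m/s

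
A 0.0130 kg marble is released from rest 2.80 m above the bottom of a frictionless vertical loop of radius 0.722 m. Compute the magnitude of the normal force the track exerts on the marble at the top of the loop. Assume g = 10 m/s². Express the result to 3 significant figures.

N = 0.358 N

Energy from release to top (height 2r): mgh = ½mv_top² + mg(2r)
v_top² = 2g(h − 2r) = 2(10)(2.80 − 1.444) = 27.120 m²/s²
At the top, both N and weight point toward the centre: N + mg = mv_top²/r
N = m(v_top²/r − g) = 0.0130(27.120/0.722 − 10) = 0.3583 N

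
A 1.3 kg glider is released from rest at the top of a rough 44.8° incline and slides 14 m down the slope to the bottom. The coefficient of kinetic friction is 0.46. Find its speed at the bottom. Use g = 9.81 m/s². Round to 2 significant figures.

v = 10 m/s

Taking the bottom as reference, mgh = ½mv² + μ_k N L with h = L sinθ, N = mg cosθ:
mgh = mgL sinθ = (1.3)(9.81)(14)sin44.8° = 125.81 J
W_f = μ_k mg cosθ · L = (0.46)(1.3)(9.81)cos44.8°·14 = 58.28 J
½mv² = 125.81 − 58.28 = 67.530 J
v = √(2 × 67.530/1.3) = 10.19 m/s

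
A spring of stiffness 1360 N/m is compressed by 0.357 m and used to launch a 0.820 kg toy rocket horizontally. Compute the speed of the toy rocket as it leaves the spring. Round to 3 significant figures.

v = 14.5 m/s

Conservation of energy: ½kx² = ½mv²
v = x√(k/m) = 0.357 × √(1360/0.820) = 14.54 m/s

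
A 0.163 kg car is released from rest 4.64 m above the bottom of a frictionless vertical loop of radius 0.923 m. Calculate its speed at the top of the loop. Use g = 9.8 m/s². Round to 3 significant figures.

Energy conservation: mgh = ½mv_top² + mg(2r)
v_top² = 2g(h − 2r) = 2(9.8)(4.64 − 1.846) = 54.76
v_top = 7.400 m/s

v = 7.40 m/s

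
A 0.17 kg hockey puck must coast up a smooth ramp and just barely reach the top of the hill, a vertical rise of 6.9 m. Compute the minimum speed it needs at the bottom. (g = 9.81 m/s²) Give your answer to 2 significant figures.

v = 12 m/s

At the top it is momentarily at rest, so all KE converts to PE: ½mv² = mgh
v = √(2gh) = √(2 × 9.81 × 6.9) = 11.64 m/s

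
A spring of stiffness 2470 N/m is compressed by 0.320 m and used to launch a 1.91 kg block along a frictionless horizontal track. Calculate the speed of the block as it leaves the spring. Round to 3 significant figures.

The block leaves the spring when the spring is at natural length, so ½kx² = ½mv²
v = x√(k/m) = 0.320 × √(2470/1.91) = 11.51 m/s

v = 11.5 m/s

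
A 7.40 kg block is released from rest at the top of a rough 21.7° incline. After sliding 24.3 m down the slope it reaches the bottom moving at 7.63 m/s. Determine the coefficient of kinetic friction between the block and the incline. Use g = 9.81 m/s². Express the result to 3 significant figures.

Energy balance down the incline: mg L sinθ − ½mv² = μ_k (mg cosθ) L
mgL sinθ = 652.25 J; ½mv² = 215.40 J
W_f = 652.25 − 215.40 = 436.8 J
μ_k = W_f/(mg cosθ · L) = 436.8/(67.45 × 24.3) = 0.2665

μ_k = 0.267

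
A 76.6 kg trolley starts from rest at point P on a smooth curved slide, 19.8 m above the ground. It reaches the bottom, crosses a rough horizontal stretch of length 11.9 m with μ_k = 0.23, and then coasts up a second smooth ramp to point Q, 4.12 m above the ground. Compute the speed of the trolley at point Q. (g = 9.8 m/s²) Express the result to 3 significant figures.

Energy at P: mgh₁ = (76.6)(9.8)(19.8) = 14863 J
Friction loss: W_f = μ_k mg d = 2055 J
At Q: ½mv² + mgh₂ = mgh₁ − W_f
½mv² = 14863 − 2055 − 3092.8 = 9716.1 J
v = √(2 × 9716.1/76.6) = 15.93 m/s

v = 15.9 m/s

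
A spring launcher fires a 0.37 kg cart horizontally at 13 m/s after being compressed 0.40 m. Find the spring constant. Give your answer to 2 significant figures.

k = 390 N/m

½kx² = ½mv²
k = mv²/x² = (0.37)(13)²/(0.40)² = 390.8 N/m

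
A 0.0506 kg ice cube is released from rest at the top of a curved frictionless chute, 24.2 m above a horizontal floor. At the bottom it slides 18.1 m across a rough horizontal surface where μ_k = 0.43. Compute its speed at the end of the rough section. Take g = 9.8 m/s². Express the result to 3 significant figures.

Energy at the top = energy at the end + work done against friction:
mgh = ½mv² + μ_k m g d
W_f = μ_k mg d = (0.43)(0.0506)(9.8)(18.1) = 3.859 J
½mv² = mgh − W_f = 12.000 − 3.859 = 8.1409 J
v = √(2 × 8.1409/0.0506) = 17.94 m/s

v = 17.9 m/s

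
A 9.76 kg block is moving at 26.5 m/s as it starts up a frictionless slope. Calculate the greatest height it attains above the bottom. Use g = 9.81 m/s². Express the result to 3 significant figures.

h = 35.8 m

By energy conservation, ½mv² = mgh
h = v²/(2g) = 26.5²/(2 × 9.81) = 35.79 m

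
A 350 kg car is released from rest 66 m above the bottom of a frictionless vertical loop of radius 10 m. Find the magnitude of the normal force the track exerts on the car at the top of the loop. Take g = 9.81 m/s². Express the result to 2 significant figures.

Energy from release to top (height 2r): mgh = ½mv_top² + mg(2r)
v_top² = 2g(h − 2r) = 2(9.81)(66 − 20.00) = 902.52 m²/s²
At the top, both N and weight point toward the centre: N + mg = mv_top²/r
N = m(v_top²/r − g) = 350(902.52/10 − 9.81) = 28155 N

N = 28000 N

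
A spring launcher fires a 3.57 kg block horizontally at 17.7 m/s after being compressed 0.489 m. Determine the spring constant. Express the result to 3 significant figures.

Spring PE at full compression equals KE at release: ½kx² = ½mv²
k = mv²/x² = (3.57)(17.7)²/(0.489)² = 4677 N/m

k = 4680 N/m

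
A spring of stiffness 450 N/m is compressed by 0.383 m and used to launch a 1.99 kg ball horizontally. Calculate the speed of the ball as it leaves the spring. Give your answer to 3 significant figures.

v = 5.76 m/s

Conservation of energy: ½kx² = ½mv²
v = x√(k/m) = 0.383 × √(450/1.99) = 5.759 m/s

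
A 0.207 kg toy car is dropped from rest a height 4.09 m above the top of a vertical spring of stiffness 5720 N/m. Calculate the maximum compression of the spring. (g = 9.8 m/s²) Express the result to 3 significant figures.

x = 0.0542 m

Take the reference level at the top of the uncompressed spring. At max compression the car has fallen H + x and is momentarily at rest:
mg(H + x) = ½kx²
½(5720)x² − (0.207)(9.8)x − (0.207)(9.8)(4.09) = 0
2860x² − 2.029x − 8.297 = 0
x = [2.029 + √(4.115 + 94917)]/(2 × 2860) = 0.05422 m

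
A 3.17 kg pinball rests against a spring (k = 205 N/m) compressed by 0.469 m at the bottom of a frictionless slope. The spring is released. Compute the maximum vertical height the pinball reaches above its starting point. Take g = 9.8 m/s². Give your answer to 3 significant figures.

All spring PE becomes gravitational PE at the highest point: ½kx² = mgh
h = kx²/(2mg) = (205)(0.469)²/(2 × 3.17 × 9.8) = 0.7257 m

h = 0.726 m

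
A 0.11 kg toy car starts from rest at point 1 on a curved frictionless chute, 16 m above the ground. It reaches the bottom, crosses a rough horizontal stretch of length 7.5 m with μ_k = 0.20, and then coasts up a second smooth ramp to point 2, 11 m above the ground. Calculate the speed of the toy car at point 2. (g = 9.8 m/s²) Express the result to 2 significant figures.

v = 8.3 m/s

Energy at 1: mgh₁ = (0.11)(9.8)(16) = 17.248 J
Friction loss: W_f = μ_k mg d = 1.617 J
At 2: ½mv² + mgh₂ = mgh₁ − W_f
½mv² = 17.248 − 1.617 − 11.858 = 3.7730 J
v = √(2 × 3.7730/0.11) = 8.283 m/s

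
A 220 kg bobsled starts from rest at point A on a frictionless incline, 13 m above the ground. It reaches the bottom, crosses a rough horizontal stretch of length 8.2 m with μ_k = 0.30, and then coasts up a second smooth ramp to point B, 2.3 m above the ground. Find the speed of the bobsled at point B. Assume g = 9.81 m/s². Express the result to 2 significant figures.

Energy at A: mgh₁ = (220)(9.81)(13) = 28057 J
Friction loss: W_f = μ_k mg d = 5309 J
At B: ½mv² + mgh₂ = mgh₁ − W_f
½mv² = 28057 − 5309 − 4963.9 = 17784 J
v = √(2 × 17784/220) = 12.71 m/s

v = 13 m/s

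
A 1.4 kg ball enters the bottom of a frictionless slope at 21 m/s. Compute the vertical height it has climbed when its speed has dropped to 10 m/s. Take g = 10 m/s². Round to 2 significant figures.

h = 17 m

Conservation of energy: ½mv₁² = ½mv₂² + mgh
h = (v₁² − v₂²)/(2g) = (21² − 10²)/(2 × 10) = 17.05 m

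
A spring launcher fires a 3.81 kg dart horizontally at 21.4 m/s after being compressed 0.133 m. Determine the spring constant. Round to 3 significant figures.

k = 98600 N/m

Spring PE at full compression equals KE at release: ½kx² = ½mv²
k = mv²/x² = (3.81)(21.4)²/(0.133)² = 98639 N/m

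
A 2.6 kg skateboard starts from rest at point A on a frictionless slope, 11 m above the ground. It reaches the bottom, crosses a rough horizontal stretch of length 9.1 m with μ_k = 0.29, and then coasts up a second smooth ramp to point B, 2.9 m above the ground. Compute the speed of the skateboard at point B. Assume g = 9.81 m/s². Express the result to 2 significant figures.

v = 10 m/s

Energy at A: mgh₁ = (2.6)(9.81)(11) = 280.57 J
Friction loss: W_f = μ_k mg d = 67.31 J
At B: ½mv² + mgh₂ = mgh₁ − W_f
½mv² = 280.57 − 67.31 − 73.967 = 139.29 J
v = √(2 × 139.29/2.6) = 10.35 m/s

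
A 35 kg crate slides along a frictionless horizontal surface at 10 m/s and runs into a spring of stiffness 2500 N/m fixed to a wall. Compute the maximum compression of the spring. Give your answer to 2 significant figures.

x = 1.2 m

Conservation of energy between contact and max compression: ½mv² = ½kx²
x = v√(m/k) = 10 × √(35/2500) = 1.183 m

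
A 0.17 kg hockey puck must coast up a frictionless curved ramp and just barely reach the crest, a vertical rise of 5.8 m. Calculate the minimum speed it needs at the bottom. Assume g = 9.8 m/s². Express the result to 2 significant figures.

At the top it is momentarily at rest, so all KE converts to PE: ½mv² = mgh
v = √(2gh) = √(2 × 9.8 × 5.8) = 10.66 m/s

v = 11 m/s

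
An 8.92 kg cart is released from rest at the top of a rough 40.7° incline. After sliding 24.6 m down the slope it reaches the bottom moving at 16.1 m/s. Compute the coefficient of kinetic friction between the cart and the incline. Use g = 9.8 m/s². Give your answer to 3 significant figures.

mgh = ½mv² + μ_k (mg cosθ) L, with h = L sinθ
mgL sinθ = 1402.3 J; ½mv² = 1156.1 J
W_f = 1402.3 − 1156.1 = 246.2 J
μ_k = W_f/(mg cosθ · L) = 246.2/(66.27 × 24.6) = 0.1510

μ_k = 0.151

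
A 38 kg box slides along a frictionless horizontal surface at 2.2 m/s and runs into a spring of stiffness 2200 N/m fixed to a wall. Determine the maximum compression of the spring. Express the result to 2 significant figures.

Conservation of energy between contact and max compression: ½mv² = ½kx²
x = v√(m/k) = 2.2 × √(38/2200) = 0.2891 m

x = 0.29 m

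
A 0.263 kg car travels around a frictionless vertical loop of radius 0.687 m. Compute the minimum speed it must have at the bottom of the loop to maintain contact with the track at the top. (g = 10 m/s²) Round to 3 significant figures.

At the top: mg = mv_top²/r ⇒ v_top² = gr = 6.870 m²/s²
Energy from bottom to top (height 2r): ½mv_bot² = ½mv_top² + mg(2r)
v_bot² = gr + 4gr = 5gr = 34.35
v_bot = √(5gr) = 5.861 m/s

v = 5.86 m/s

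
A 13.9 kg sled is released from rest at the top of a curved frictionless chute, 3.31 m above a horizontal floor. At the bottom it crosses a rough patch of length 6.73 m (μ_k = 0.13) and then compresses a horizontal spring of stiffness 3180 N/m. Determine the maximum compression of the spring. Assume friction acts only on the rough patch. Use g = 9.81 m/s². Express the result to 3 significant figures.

x = 0.457 m

Initial energy: E₁ = mgh = (13.9)(9.81)(3.31) = 451.35 J
Friction removes W_f = μ_k mg d = (0.13)(13.9)(9.81)(6.73) = 119.3 J
Energy reaching the spring: E = 451.35 − 119.3 = 332.05 J
At max compression ½kx² = E ⇒ x = √(2E/k) = √(2 × 332.05/3180) = 0.4570 m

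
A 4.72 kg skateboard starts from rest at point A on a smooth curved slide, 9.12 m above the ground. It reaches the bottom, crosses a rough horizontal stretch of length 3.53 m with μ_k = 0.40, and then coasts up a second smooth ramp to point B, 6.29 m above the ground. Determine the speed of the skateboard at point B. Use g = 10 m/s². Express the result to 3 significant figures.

Energy at A: mgh₁ = (4.72)(10)(9.12) = 430.46 J
Friction loss: W_f = μ_k mg d = 66.65 J
At B: ½mv² + mgh₂ = mgh₁ − W_f
½mv² = 430.46 − 66.65 − 296.89 = 66.930 J
v = √(2 × 66.930/4.72) = 5.325 m/s

v = 5.33 m/s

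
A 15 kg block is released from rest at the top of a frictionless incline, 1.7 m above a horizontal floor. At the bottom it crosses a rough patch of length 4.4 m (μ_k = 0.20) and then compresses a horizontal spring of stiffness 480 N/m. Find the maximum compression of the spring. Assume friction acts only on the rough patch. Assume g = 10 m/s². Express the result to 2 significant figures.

x = 0.72 m

Initial energy: E₁ = mgh = (15)(10)(1.7) = 255.00 J
Friction removes W_f = μ_k mg d = (0.20)(15)(10)(4.4) = 132.0 J
Energy reaching the spring: E = 255.00 − 132.0 = 123.00 J
At max compression ½kx² = E ⇒ x = √(2E/k) = √(2 × 123.00/480) = 0.7159 m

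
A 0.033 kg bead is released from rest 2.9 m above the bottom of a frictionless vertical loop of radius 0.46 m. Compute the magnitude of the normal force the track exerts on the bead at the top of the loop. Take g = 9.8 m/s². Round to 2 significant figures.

Energy from release to top (height 2r): mgh = ½mv_top² + mg(2r)
v_top² = 2g(h − 2r) = 2(9.8)(2.9 − 0.9200) = 38.808 m²/s²
At the top, both N and weight point toward the centre: N + mg = mv_top²/r
N = m(v_top²/r − g) = 0.033(38.808/0.46 − 9.8) = 2.461 N

N = 2.5 N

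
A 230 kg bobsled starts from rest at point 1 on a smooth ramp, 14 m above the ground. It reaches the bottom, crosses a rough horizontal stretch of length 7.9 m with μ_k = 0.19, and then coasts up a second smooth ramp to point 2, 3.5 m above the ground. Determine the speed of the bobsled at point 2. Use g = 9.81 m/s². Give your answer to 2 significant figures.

v = 13 m/s

Energy at 1: mgh₁ = (230)(9.81)(14) = 31588 J
Friction loss: W_f = μ_k mg d = 3387 J
At 2: ½mv² + mgh₂ = mgh₁ − W_f
½mv² = 31588 − 3387 − 7897.1 = 20304 J
v = √(2 × 20304/230) = 13.29 m/s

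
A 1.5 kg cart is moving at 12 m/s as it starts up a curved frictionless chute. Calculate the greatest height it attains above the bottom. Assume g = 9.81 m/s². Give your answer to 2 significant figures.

By energy conservation, ½mv² = mgh
h = v²/(2g) = 12²/(2 × 9.81) = 7.339 m

h = 7.3 m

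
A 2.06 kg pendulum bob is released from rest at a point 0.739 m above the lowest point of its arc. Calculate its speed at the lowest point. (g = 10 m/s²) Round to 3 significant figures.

v = 3.84 m/s

Energy conservation between the two points: mgh = ½mv²
The mass cancels from both sides.
v = √(2gh) = √(2 × 10 × 0.739) = √14.780 = 3.844 m/s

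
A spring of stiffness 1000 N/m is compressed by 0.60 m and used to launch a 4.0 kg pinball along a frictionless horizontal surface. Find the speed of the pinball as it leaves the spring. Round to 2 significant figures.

Spring PE converts entirely to kinetic energy: ½kx² = ½mv²
v = x√(k/m) = 0.60 × √(1000/4.0) = 9.487 m/s

v = 9.5 m/s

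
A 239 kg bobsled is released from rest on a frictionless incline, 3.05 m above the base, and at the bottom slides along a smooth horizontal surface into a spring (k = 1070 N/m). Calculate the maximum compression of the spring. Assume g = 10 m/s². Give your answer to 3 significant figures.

x = 3.69 m

At max compression the bobsled is momentarily at rest: mgh = ½kx²
x = √(2mgh/k) = √(2 × 239 × 10 × 3.05 / 1070) = 3.691 m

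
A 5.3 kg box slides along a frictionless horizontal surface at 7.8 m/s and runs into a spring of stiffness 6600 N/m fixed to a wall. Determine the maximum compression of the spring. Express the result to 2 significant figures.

At max compression the box is momentarily at rest: ½mv² = ½kx²
x = v√(m/k) = 7.8 × √(5.3/6600) = 0.2210 m

x = 0.22 m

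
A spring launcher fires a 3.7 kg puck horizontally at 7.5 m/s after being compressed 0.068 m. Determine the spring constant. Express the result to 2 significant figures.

Spring PE at full compression equals KE at release: ½kx² = ½mv²
k = mv²/x² = (3.7)(7.5)²/(0.068)² = 45010 N/m

k = 45000 N/m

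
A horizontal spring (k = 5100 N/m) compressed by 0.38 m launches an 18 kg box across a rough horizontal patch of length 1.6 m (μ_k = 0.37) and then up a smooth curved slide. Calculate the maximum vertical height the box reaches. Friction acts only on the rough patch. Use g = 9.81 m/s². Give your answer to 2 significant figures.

h = 1.5 m

Spring energy: E₀ = ½kx² = ½(5100)(0.38)² = 368.22 J
Friction: W_f = μ_k mg d = (0.37)(18)(9.81)(1.6) = 104.5 J
Energy at base of ramp: E = 368.22 − 104.5 = 263.68 J
At max height all remaining energy is PE: mgh = E ⇒ h = E/(mg) = 263.68/(18 × 9.81) = 1.493 m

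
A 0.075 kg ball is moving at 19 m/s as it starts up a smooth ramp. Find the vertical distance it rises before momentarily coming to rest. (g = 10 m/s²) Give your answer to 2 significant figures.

h = 18 m

Setting KE at the bottom equal to PE gained: ½mv² = mgh
h = v²/(2g) = 19²/(2 × 10) = 18.05 m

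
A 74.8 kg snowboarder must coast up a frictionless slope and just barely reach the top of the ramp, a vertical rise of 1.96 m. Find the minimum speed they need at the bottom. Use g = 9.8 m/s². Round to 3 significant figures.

At the top they are momentarily at rest, so all KE converts to PE: ½mv² = mgh
v = √(2gh) = √(2 × 9.8 × 1.96) = 6.198 m/s

v = 6.20 m/s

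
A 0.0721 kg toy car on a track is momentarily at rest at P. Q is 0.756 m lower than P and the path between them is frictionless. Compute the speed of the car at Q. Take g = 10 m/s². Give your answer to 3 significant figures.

v = 3.89 m/s

Mechanical energy is conserved (no friction): mgh = ½mv²
v = √(2gh) = √(2 × 10 × 0.756) = √15.120 = 3.888 m/s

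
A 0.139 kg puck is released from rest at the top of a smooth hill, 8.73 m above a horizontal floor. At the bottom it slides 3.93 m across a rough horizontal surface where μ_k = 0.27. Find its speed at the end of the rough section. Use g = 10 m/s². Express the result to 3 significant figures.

v = 12.4 m/s

Energy at the top = energy at the end + work done against friction:
mgh = ½mv² + μ_k m g d
W_f = μ_k mg d = (0.27)(0.139)(10)(3.93) = 1.475 J
½mv² = mgh − W_f = 12.135 − 1.475 = 10.660 J
v = √(2 × 10.660/0.139) = 12.38 m/s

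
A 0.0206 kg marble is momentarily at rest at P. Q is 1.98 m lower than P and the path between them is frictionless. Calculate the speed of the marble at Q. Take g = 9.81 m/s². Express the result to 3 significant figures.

Mechanical energy is conserved (no friction): mgh = ½mv²
The mass cancels from both sides.
v = √(2gh) = √(2 × 9.81 × 1.98) = √38.848 = 6.233 m/s

v = 6.23 m/s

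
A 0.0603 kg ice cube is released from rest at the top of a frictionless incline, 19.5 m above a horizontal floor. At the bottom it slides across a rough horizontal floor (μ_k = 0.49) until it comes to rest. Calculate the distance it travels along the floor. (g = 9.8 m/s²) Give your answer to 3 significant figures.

d = 39.8 m

Energy bookkeeping (friction removes W_f = μ_k N d):
At rest all PE has been dissipated by friction: mgh = μ_k m g d
d = h/μ_k = 19.5/0.49 = 39.80 m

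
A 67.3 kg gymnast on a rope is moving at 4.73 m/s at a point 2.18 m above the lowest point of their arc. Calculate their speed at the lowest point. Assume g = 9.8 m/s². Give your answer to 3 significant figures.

v = 8.07 m/s

By conservation of mechanical energy, ½mv₀² + mgh = ½mv²
v² = v₀² + 2gh = (4.73)² + 2(9.8)(2.18) = 65.101
v = √65.101 = 8.069 m/s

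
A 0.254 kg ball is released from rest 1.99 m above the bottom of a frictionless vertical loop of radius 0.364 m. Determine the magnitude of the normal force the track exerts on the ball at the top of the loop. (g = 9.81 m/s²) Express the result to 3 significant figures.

N = 14.8 N

Energy from release to top (height 2r): mgh = ½mv_top² + mg(2r)
v_top² = 2g(h − 2r) = 2(9.81)(1.99 − 0.7280) = 24.760 m²/s²
At the top, both N and weight point toward the centre: N + mg = mv_top²/r
N = m(v_top²/r − g) = 0.254(24.760/0.364 − 9.81) = 14.79 N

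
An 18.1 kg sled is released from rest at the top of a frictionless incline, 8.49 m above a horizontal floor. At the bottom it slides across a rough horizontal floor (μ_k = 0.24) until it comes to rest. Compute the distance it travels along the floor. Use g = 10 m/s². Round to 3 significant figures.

d = 35.4 m

Applying the work–energy principle:
At rest all PE has been dissipated by friction: mgh = μ_k m g d
d = h/μ_k = 8.49/0.24 = 35.38 m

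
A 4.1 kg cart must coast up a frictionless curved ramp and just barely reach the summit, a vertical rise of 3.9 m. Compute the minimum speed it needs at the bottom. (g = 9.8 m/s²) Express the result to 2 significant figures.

At the top it is momentarily at rest, so all KE converts to PE: ½mv² = mgh
v = √(2gh) = √(2 × 9.8 × 3.9) = 8.743 m/s

v = 8.7 m/s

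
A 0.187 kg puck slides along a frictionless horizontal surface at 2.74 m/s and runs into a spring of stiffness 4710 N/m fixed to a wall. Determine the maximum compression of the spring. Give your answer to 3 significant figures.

Conservation of energy between contact and max compression: ½mv² = ½kx²
x = v√(m/k) = 2.74 × √(0.187/4710) = 0.01726 m

x = 0.0173 m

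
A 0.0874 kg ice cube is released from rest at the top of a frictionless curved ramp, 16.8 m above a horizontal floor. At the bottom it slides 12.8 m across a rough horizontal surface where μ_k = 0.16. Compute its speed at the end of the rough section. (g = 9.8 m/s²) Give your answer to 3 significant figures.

v = 17.0 m/s

Energy at the top = energy at the end + work done against friction:
mgh = ½mv² + μ_k m g d
W_f = μ_k mg d = (0.16)(0.0874)(9.8)(12.8) = 1.754 J
½mv² = mgh − W_f = 14.390 − 1.754 = 12.635 J
v = √(2 × 12.635/0.0874) = 17.00 m/s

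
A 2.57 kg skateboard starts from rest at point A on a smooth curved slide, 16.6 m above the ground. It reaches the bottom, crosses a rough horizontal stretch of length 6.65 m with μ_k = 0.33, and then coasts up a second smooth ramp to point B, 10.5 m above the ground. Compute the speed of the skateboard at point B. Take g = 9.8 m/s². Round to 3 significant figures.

Energy at A: mgh₁ = (2.57)(9.8)(16.6) = 418.09 J
Friction loss: W_f = μ_k mg d = 55.27 J
At B: ½mv² + mgh₂ = mgh₁ − W_f
½mv² = 418.09 − 55.27 − 264.45 = 98.364 J
v = √(2 × 98.364/2.57) = 8.749 m/s

v = 8.75 m/s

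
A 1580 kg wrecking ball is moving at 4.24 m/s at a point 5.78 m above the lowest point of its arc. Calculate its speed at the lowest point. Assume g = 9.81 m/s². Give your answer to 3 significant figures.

v = 11.5 m/s

Equating total energy at the two states: ½mv₀² + mgh = ½mv²
The mass cancels from both sides.
v² = v₀² + 2gh = (4.24)² + 2(9.81)(5.78) = 131.38
v = √131.38 = 11.46 m/s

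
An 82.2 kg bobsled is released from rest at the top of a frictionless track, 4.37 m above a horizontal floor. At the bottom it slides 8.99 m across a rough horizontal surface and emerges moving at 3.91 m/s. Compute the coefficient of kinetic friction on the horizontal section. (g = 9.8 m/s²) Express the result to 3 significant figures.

Applying the work–energy principle:
mgh = ½mv² + μ_k m g d
mgh = 3520.3 J; ½mv² = 628.34 J
W_f = 3520.3 − 628.34 = 2892 J
μ_k = W_f/(mg·d) = 2892/(805.6 × 8.99) = 0.3993

μ_k = 0.399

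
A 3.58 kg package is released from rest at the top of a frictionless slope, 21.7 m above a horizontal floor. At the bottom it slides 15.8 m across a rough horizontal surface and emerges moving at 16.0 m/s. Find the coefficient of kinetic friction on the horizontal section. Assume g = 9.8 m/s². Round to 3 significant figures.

μ_k = 0.547

Energy bookkeeping (friction removes W_f = μ_k N d):
mgh = ½mv² + μ_k m g d
mgh = 761.32 J; ½mv² = 458.24 J
W_f = 761.32 − 458.24 = 303.1 J
μ_k = W_f/(mg·d) = 303.1/(35.08 × 15.8) = 0.5468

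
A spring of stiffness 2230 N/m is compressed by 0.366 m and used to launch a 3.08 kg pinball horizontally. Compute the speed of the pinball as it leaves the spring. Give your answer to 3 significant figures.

Conservation of energy: ½kx² = ½mv²
v = x√(k/m) = 0.366 × √(2230/3.08) = 9.848 m/s

v = 9.85 m/s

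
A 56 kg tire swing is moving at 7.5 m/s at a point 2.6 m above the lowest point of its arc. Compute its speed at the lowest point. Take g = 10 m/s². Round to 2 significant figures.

Mechanical energy is conserved (no friction): ½mv₀² + mgh = ½mv²
v² = v₀² + 2gh = (7.5)² + 2(10)(2.6) = 108.25
v = √108.25 = 10.40 m/s

v = 10 m/s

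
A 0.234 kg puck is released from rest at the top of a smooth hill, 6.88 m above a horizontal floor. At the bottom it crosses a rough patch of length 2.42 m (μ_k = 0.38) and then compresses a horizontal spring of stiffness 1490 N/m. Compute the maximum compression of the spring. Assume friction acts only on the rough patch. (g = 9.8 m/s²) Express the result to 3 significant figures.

x = 0.135 m

Initial energy: E₁ = mgh = (0.234)(9.8)(6.88) = 15.777 J
Friction removes W_f = μ_k mg d = (0.38)(0.234)(9.8)(2.42) = 2.109 J
Energy reaching the spring: E = 15.777 − 2.109 = 13.668 J
At max compression ½kx² = E ⇒ x = √(2E/k) = √(2 × 13.668/1490) = 0.1355 m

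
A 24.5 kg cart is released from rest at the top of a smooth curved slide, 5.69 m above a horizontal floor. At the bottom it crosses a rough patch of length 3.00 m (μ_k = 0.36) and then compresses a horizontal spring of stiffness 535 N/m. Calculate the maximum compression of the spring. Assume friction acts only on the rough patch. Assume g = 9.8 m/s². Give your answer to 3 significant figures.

x = 2.03 m

Initial energy: E₁ = mgh = (24.5)(9.8)(5.69) = 1366.2 J
Friction removes W_f = μ_k mg d = (0.36)(24.5)(9.8)(3.00) = 259.3 J
Energy reaching the spring: E = 1366.2 − 259.3 = 1106.9 J
At max compression ½kx² = E ⇒ x = √(2E/k) = √(2 × 1106.9/535) = 2.034 m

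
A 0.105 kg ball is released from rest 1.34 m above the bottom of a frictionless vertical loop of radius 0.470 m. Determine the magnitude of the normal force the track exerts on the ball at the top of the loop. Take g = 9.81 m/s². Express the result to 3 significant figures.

Energy from release to top (height 2r): mgh = ½mv_top² + mg(2r)
v_top² = 2g(h − 2r) = 2(9.81)(1.34 − 0.9400) = 7.8480 m²/s²
At the top, both N and weight point toward the centre: N + mg = mv_top²/r
N = m(v_top²/r − g) = 0.105(7.8480/0.470 − 9.81) = 0.7232 N

N = 0.723 N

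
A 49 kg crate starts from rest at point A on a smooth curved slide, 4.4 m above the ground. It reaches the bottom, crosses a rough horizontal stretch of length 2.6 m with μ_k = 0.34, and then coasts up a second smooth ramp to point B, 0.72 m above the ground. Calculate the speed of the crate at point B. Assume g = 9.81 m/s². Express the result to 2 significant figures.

v = 7.4 m/s

Energy at A: mgh₁ = (49)(9.81)(4.4) = 2115.0 J
Friction loss: W_f = μ_k mg d = 424.9 J
At B: ½mv² + mgh₂ = mgh₁ − W_f
½mv² = 2115.0 − 424.9 − 346.10 = 1344.0 J
v = √(2 × 1344.0/49) = 7.407 m/s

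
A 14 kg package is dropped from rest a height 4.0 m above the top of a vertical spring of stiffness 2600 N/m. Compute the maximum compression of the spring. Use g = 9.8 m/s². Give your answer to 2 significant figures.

Take the reference level at the top of the uncompressed spring. At max compression the package has fallen H + x and is momentarily at rest:
mg(H + x) = ½kx²
½(2600)x² − (14)(9.8)x − (14)(9.8)(4.0) = 0
1300x² − 137.2x − 548.8 = 0
x = [137.2 + √(18824 + 2.8538e+06)]/(2 × 1300) = 0.7046 m

x = 0.70 m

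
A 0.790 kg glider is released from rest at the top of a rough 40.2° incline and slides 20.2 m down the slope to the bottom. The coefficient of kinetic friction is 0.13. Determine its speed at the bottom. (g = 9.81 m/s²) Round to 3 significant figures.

Taking the bottom as reference, mgh = ½mv² + μ_k N L with h = L sinθ, N = mg cosθ:
mgh = mgL sinθ = (0.790)(9.81)(20.2)sin40.2° = 101.05 J
W_f = μ_k mg cosθ · L = (0.13)(0.790)(9.81)cos40.2°·20.2 = 15.54 J
½mv² = 101.05 − 15.54 = 85.501 J
v = √(2 × 85.501/0.790) = 14.71 m/s

v = 14.7 m/s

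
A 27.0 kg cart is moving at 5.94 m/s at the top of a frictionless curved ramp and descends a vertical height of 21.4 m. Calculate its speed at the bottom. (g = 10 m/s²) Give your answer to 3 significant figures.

Equating total energy at the two states: ½mv₀² + mgh = ½mv²
v² = v₀² + 2gh = (5.94)² + 2(10)(21.4) = 463.28
v = √463.28 = 21.52 m/s

v = 21.5 m/s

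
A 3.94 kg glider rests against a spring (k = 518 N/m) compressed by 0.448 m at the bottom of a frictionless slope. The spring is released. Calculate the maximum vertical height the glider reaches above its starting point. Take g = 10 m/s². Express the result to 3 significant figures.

h = 1.32 m

All spring PE becomes gravitational PE at the highest point: ½kx² = mgh
h = kx²/(2mg) = (518)(0.448)²/(2 × 3.94 × 10) = 1.319 m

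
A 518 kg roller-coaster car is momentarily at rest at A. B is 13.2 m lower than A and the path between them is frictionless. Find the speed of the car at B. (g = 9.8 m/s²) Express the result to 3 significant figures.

v = 16.1 m/s

Mechanical energy is conserved (no friction): mgh = ½mv²
The mass cancels from both sides.
v = √(2gh) = √(2 × 9.8 × 13.2) = √258.72 = 16.08 m/s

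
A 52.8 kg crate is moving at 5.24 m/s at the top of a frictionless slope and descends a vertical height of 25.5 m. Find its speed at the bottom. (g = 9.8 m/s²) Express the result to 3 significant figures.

By conservation of mechanical energy, ½mv₀² + mgh = ½mv²
v² = v₀² + 2gh = (5.24)² + 2(9.8)(25.5) = 527.26
v = √527.26 = 22.96 m/s

v = 23.0 m/s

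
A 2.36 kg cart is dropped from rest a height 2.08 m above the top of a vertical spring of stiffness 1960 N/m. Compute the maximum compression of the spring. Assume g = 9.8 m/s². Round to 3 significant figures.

x = 0.234 m

Let x be the compression. The total drop is H + x, and the cart is instantaneously at rest at max compression, so energy conservation gives:
mg(H + x) = ½kx²
½(1960)x² − (2.36)(9.8)x − (2.36)(9.8)(2.08) = 0
980.0x² − 23.13x − 48.11 = 0
x = [23.13 + √(534.9 + 188576)]/(2 × 980.0) = 0.2337 m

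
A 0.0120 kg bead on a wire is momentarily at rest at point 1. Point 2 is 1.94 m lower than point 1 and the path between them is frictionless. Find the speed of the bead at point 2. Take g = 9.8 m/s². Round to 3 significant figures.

v = 6.17 m/s

By conservation of mechanical energy, mgh = ½mv²
The mass cancels from both sides.
v = √(2gh) = √(2 × 9.8 × 1.94) = √38.024 = 6.166 m/s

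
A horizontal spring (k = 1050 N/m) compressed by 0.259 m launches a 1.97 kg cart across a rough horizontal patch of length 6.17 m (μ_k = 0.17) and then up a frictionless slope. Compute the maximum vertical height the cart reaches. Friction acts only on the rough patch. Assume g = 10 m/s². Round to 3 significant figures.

Spring energy: E₀ = ½kx² = ½(1050)(0.259)² = 35.218 J
Friction: W_f = μ_k mg d = (0.17)(1.97)(10)(6.17) = 20.66 J
Energy at base of ramp: E = 35.218 − 20.66 = 14.554 J
At max height all remaining energy is PE: mgh = E ⇒ h = E/(mg) = 14.554/(1.97 × 10) = 0.7388 m

h = 0.739 m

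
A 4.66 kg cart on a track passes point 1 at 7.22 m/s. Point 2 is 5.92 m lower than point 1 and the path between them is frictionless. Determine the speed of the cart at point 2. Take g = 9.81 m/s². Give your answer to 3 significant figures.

v = 13.0 m/s

By conservation of mechanical energy, ½mv₀² + mgh = ½mv²
v² = v₀² + 2gh = (7.22)² + 2(9.81)(5.92) = 168.28
v = √168.28 = 12.97 m/s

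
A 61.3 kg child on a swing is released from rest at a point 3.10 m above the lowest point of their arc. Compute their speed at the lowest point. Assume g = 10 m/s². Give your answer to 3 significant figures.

v = 7.87 m/s

Equating total energy at the two states: mgh = ½mv²
v = √(2gh) = √(2 × 10 × 3.10) = √62.000 = 7.874 m/s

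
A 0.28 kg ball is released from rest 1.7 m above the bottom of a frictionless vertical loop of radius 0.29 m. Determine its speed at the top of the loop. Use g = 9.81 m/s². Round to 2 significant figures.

Energy conservation: mgh = ½mv_top² + mg(2r)
v_top² = 2g(h − 2r) = 2(9.81)(1.7 − 0.5800) = 21.97
v_top = 4.688 m/s

v = 4.7 m/s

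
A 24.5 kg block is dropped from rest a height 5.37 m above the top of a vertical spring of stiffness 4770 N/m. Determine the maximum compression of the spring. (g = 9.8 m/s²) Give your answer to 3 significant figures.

x = 0.787 m

Measuring PE from the top of the relaxed spring, at max compression the block has dropped H + x with zero KE, so:
mg(H + x) = ½kx²
½(4770)x² − (24.5)(9.8)x − (24.5)(9.8)(5.37) = 0
2385x² − 240.1x − 1289 = 0
x = [240.1 + √(57648 + 1.2300e+07)]/(2 × 2385) = 0.7873 m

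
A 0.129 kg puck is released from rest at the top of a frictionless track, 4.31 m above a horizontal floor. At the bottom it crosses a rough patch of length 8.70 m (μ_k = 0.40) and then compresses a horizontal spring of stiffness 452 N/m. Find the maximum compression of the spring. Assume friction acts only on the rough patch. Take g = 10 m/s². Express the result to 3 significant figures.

x = 0.0688 m

Initial energy: E₁ = mgh = (0.129)(10)(4.31) = 5.5599 J
Friction removes W_f = μ_k mg d = (0.40)(0.129)(10)(8.70) = 4.489 J
Energy reaching the spring: E = 5.5599 − 4.489 = 1.0707 J
At max compression ½kx² = E ⇒ x = √(2E/k) = √(2 × 1.0707/452) = 0.06883 m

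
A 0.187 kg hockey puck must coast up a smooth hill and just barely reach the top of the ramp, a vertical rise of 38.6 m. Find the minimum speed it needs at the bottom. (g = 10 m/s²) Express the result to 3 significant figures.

v = 27.8 m/s

At the top it is momentarily at rest, so all KE converts to PE: ½mv² = mgh
v = √(2gh) = √(2 × 10 × 38.6) = 27.78 m/s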